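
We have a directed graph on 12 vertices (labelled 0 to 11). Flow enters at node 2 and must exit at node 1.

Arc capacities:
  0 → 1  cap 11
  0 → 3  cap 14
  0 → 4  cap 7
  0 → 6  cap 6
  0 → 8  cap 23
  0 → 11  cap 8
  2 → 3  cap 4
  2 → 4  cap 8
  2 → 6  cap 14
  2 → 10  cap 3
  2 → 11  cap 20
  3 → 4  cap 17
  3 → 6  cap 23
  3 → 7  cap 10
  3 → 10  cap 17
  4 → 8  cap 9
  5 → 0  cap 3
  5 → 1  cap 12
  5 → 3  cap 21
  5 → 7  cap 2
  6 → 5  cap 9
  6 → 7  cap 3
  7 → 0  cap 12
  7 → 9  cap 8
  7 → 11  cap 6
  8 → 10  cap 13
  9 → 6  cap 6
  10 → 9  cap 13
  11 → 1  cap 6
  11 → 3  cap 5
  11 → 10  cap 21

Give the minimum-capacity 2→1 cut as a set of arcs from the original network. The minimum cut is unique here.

Min-cut arcs: {(0,1), (6,5), (11,1)} (total capacity 26)

augment #1: 2→11→1 push 6
augment #2: 2→6→5→1 push 9
augment #3: 2→3→7→0→1 push 4
augment #4: 2→6→7→0→1 push 3
augment #5: 2→11→3→7→0→1 push 4
max flow = 26; residual-reachable set from 2 gives S-side
cut edges (S→T): {(0,1), (6,5), (11,1)} total cap 26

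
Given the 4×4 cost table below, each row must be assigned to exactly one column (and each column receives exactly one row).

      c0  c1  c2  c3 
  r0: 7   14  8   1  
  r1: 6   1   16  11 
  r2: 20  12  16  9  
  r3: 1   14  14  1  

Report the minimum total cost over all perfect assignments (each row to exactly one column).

one of 2 optimal assignments: row0→col2 (cost 8), row1→col1 (cost 1), row2→col3 (cost 9), row3→col0 (cost 1)
total = 8 + 1 + 9 + 1 = 19

Minimum assignment cost: 19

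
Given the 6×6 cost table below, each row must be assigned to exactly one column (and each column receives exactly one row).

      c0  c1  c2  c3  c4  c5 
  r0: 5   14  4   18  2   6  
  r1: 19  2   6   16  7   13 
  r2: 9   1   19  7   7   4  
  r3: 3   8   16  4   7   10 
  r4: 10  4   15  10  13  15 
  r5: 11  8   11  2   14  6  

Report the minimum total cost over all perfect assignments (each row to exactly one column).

Minimum assignment cost: 21

optimal assignment: row0→col4 (cost 2), row1→col2 (cost 6), row2→col5 (cost 4), row3→col0 (cost 3), row4→col1 (cost 4), row5→col3 (cost 2)
total = 2 + 6 + 4 + 3 + 4 + 2 = 21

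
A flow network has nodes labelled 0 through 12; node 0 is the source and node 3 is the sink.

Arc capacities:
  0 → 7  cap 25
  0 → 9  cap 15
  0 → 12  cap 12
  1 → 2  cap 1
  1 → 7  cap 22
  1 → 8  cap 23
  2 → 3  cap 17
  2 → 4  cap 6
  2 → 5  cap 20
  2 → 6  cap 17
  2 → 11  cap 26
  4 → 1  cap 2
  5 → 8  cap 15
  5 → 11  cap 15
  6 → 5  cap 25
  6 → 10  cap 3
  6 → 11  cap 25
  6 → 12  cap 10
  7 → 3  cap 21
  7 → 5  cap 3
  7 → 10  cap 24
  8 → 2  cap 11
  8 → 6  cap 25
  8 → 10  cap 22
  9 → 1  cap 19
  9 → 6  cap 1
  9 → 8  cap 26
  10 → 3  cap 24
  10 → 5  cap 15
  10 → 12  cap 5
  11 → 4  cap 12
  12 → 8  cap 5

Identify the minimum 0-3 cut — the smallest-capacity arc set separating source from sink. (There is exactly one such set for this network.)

augment #1: 0→7→3 push 21
augment #2: 0→7→10→3 push 4
augment #3: 0→9→1→2→3 push 1
augment #4: 0→9→6→10→3 push 1
augment #5: 0→9→8→2→3 push 11
augment #6: 0→9→8→10→3 push 2
augment #7: 0→12→8→10→3 push 5
max flow = 45; residual-reachable set from 0 gives S-side
cut edges (S→T): {(0,7), (0,9), (12,8)} total cap 45

Min-cut arcs: {(0,7), (0,9), (12,8)} (total capacity 45)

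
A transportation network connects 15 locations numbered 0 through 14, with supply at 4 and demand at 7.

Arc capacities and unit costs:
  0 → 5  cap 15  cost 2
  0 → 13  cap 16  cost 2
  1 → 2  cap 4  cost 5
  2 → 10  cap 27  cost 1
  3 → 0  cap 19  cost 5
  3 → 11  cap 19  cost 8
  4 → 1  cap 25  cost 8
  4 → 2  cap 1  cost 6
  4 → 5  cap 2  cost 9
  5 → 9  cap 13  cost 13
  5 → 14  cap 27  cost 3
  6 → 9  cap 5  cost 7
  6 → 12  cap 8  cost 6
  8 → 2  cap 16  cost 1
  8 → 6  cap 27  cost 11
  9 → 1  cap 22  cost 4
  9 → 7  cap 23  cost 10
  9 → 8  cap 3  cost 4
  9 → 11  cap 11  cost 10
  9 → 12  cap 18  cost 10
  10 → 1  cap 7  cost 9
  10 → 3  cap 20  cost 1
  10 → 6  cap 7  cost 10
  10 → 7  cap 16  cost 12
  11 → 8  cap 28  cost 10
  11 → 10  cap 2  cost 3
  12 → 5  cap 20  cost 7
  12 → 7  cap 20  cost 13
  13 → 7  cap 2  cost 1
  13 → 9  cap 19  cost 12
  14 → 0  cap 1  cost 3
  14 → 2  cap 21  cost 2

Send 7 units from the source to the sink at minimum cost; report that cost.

shortest-cost path #1: 4→2→10→3→0→13→7 push 1 @ unit cost 16 (adds 16)
shortest-cost path #2: 4→5→14→0→13→7 push 1 @ unit cost 18 (adds 18)
shortest-cost path #3: 4→1→2→10→7 push 4 @ unit cost 26 (adds 104)
shortest-cost path #4: 4→5→14→2→10→7 push 1 @ unit cost 27 (adds 27)
total cost = 165

Minimum cost for 7 units: 165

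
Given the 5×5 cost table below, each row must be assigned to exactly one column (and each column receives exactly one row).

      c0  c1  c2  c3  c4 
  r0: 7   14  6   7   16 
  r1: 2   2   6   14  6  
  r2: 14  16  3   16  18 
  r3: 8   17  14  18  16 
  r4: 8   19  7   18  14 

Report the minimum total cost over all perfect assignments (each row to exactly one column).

optimal assignment: row0→col3 (cost 7), row1→col1 (cost 2), row2→col2 (cost 3), row3→col0 (cost 8), row4→col4 (cost 14)
total = 7 + 2 + 3 + 8 + 14 = 34

Minimum assignment cost: 34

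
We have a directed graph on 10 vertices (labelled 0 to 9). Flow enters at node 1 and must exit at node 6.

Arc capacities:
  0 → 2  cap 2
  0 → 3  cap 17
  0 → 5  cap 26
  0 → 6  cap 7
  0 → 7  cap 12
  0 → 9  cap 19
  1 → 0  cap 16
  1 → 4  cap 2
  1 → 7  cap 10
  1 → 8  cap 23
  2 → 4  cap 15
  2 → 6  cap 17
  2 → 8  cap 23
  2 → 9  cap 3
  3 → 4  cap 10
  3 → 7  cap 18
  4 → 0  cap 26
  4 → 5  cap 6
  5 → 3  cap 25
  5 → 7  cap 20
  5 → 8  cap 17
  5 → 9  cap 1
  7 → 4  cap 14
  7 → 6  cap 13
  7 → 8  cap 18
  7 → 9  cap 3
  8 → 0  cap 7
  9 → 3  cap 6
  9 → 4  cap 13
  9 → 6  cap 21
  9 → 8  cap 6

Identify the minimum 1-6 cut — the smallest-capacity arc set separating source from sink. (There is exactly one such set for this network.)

augment #1: 1→0→6 push 7
augment #2: 1→7→6 push 10
augment #3: 1→0→2→6 push 2
augment #4: 1→0→7→6 push 3
augment #5: 1→0→9→6 push 4
augment #6: 1→4→0→9→6 push 2
augment #7: 1→8→0→9→6 push 7
max flow = 35; residual-reachable set from 1 gives S-side
cut edges (S→T): {(1,0), (1,4), (1,7), (8,0)} total cap 35

Min-cut arcs: {(1,0), (1,4), (1,7), (8,0)} (total capacity 35)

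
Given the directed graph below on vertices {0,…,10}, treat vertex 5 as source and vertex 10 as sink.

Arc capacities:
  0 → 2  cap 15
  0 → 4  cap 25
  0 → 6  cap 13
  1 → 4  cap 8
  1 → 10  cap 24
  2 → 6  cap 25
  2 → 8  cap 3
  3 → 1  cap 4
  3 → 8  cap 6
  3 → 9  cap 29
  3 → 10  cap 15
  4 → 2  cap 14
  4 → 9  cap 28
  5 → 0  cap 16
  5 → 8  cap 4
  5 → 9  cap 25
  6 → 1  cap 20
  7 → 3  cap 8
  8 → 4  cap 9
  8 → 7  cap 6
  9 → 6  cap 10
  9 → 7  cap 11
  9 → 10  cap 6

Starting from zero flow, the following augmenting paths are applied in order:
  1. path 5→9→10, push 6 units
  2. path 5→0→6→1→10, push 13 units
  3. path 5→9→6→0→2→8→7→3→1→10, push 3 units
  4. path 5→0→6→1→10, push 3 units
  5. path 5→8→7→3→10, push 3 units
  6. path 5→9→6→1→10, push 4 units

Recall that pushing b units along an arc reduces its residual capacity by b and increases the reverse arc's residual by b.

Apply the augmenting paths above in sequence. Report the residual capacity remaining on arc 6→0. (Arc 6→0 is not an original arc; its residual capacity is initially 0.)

after path 1 (5→9→10, push 6): res(6,0)=0
after path 2 (5→0→6→1→10, push 13): res(6,0)=13
after path 3 (5→9→6→0→2→8→7→3→1→10, push 3): res(6,0)=10
after path 4 (5→0→6→1→10, push 3): res(6,0)=13
after path 5 (5→8→7→3→10, push 3): res(6,0)=13
after path 6 (5→9→6→1→10, push 4): res(6,0)=13

Residual capacity of (6,0): 13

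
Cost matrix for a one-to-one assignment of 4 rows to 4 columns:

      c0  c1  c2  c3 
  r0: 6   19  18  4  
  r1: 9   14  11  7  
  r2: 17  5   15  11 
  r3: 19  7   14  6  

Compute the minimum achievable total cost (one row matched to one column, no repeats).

Minimum assignment cost: 28

optimal assignment: row0→col0 (cost 6), row1→col2 (cost 11), row2→col1 (cost 5), row3→col3 (cost 6)
total = 6 + 11 + 5 + 6 = 28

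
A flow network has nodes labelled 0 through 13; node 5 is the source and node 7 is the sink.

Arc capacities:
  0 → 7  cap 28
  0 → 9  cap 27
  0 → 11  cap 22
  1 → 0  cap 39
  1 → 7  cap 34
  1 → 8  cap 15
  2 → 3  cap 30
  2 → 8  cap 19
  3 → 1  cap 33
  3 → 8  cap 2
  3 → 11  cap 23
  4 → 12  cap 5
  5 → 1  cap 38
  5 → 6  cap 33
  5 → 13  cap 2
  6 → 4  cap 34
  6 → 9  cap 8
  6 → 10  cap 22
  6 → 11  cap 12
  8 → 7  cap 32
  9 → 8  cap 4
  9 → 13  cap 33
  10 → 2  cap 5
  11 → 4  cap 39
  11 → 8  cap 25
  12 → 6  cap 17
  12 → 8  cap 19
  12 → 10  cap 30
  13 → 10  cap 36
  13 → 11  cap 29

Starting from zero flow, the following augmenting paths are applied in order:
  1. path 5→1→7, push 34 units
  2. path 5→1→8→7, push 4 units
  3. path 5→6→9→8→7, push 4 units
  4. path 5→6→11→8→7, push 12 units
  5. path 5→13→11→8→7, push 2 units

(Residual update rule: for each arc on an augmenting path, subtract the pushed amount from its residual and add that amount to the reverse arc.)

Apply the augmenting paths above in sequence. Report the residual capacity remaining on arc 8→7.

after path 1 (5→1→7, push 34): res(8,7)=32
after path 2 (5→1→8→7, push 4): res(8,7)=28
after path 3 (5→6→9→8→7, push 4): res(8,7)=24
after path 4 (5→6→11→8→7, push 12): res(8,7)=12
after path 5 (5→13→11→8→7, push 2): res(8,7)=10

Residual capacity of (8,7): 10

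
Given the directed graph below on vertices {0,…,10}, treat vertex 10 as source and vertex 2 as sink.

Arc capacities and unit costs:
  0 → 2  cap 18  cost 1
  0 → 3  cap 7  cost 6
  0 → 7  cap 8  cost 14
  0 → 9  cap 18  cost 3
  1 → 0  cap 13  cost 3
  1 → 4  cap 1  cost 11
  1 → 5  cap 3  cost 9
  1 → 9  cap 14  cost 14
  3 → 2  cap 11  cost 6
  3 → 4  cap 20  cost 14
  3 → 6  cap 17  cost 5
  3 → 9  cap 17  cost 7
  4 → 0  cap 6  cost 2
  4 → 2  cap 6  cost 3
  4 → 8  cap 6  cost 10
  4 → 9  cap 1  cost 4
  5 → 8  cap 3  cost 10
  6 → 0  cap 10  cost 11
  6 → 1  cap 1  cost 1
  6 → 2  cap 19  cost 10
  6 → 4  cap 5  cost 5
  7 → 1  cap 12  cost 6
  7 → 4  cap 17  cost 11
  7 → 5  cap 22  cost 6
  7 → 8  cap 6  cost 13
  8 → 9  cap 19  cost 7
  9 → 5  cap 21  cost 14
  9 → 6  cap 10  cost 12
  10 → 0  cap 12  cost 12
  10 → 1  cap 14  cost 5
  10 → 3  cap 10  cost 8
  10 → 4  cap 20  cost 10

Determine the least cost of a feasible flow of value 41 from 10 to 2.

shortest-cost path #1: 10→1→0→2 push 13 @ unit cost 9 (adds 117)
shortest-cost path #2: 10→0→2 push 5 @ unit cost 13 (adds 65)
shortest-cost path #3: 10→4→2 push 6 @ unit cost 13 (adds 78)
shortest-cost path #4: 10→3→2 push 10 @ unit cost 14 (adds 140)
shortest-cost path #5: 10→0→3→2 push 1 @ unit cost 24 (adds 24)
shortest-cost path #6: 10→0→3→6→2 push 6 @ unit cost 33 (adds 198)
total cost = 622

Minimum cost for 41 units: 622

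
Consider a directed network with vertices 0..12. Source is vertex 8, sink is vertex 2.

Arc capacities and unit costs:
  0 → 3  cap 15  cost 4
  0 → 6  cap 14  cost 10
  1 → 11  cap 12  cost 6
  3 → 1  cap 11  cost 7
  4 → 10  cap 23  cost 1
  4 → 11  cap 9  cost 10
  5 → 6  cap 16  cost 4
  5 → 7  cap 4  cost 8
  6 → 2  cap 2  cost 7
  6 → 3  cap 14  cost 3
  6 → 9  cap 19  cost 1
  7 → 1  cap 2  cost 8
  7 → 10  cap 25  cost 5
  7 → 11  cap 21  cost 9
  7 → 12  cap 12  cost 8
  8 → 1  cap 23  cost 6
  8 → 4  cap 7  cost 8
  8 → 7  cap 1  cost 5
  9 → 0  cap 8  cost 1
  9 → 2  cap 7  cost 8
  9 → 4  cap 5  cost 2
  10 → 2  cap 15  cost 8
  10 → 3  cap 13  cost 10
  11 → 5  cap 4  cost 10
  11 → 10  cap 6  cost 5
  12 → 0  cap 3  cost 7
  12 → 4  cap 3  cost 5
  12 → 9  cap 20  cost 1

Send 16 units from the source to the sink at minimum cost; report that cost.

shortest-cost path #1: 8→4→10→2 push 7 @ unit cost 17 (adds 119)
shortest-cost path #2: 8→7→10→2 push 1 @ unit cost 18 (adds 18)
shortest-cost path #3: 8→1→11→10→2 push 6 @ unit cost 25 (adds 150)
shortest-cost path #4: 8→1→11→5→6→2 push 2 @ unit cost 33 (adds 66)
total cost = 353

Minimum cost for 16 units: 353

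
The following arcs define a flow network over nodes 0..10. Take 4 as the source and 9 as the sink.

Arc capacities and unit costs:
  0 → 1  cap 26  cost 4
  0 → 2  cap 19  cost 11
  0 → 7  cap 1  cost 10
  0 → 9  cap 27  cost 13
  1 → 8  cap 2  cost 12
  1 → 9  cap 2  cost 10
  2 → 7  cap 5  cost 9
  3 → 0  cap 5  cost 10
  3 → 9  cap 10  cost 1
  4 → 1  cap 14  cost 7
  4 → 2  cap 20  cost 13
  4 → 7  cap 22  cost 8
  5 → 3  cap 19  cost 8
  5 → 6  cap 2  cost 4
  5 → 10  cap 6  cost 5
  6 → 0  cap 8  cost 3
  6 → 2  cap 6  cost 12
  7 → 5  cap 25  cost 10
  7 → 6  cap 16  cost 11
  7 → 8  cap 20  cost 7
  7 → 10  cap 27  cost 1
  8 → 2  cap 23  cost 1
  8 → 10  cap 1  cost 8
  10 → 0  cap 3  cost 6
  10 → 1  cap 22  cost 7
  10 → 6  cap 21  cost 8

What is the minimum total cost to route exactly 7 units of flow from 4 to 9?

Minimum cost for 7 units: 169

shortest-cost path #1: 4→1→9 push 2 @ unit cost 17 (adds 34)
shortest-cost path #2: 4→7→5→3→9 push 5 @ unit cost 27 (adds 135)
total cost = 169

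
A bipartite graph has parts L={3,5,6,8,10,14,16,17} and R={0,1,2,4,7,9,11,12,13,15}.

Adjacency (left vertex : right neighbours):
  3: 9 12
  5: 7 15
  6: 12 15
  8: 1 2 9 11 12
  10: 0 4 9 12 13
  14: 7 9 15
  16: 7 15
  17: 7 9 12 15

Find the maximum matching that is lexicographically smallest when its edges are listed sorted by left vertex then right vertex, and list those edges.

Lex-smallest maximum matching: {(3,9), (5,7), (6,12), (8,1), (10,0), (14,15)}

|M| = 6 (so the lex-smallest maximum matching has 6 edges)
process left vertices in ascending order; for each, take the smallest-labelled available neighbour that still permits 6 edges overall, or leave it unmatched if none does
lex-smallest matching: {3-9, 5-7, 6-12, 8-1, 10-0, 14-15}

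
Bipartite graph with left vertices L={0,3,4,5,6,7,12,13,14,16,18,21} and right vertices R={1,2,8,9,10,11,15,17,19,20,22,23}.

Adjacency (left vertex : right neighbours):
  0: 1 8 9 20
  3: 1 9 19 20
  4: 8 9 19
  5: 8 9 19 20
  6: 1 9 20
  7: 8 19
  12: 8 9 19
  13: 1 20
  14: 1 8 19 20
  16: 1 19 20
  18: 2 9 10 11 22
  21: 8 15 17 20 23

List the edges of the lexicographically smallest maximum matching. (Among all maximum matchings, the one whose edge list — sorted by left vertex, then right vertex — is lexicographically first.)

|M| = 7 (so the lex-smallest maximum matching has 7 edges)
process left vertices in ascending order; for each, take the smallest-labelled available neighbour that still permits 7 edges overall, or leave it unmatched if none does
lex-smallest matching: {0-1, 3-9, 4-8, 5-19, 6-20, 18-2, 21-15}

Lex-smallest maximum matching: {(0,1), (3,9), (4,8), (5,19), (6,20), (18,2), (21,15)}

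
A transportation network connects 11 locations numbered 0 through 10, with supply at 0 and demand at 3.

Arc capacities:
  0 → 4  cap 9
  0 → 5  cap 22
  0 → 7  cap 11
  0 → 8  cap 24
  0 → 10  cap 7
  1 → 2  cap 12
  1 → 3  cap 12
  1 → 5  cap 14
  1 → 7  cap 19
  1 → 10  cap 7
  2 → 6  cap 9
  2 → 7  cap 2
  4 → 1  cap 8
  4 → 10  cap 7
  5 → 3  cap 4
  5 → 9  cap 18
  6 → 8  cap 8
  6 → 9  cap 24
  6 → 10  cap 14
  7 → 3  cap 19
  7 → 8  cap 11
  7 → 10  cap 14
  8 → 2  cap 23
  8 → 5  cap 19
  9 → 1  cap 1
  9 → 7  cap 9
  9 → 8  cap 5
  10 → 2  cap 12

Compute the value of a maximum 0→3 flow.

augment #1: 0→5→3 bottleneck 4, total now 4
augment #2: 0→7→3 bottleneck 11, total now 15
augment #3: 0→4→1→3 bottleneck 8, total now 23
augment #4: 0→5→9→1→3 bottleneck 1, total now 24
augment #5: 0→5→9→7→3 bottleneck 8, total now 32

Maximum flow value: 32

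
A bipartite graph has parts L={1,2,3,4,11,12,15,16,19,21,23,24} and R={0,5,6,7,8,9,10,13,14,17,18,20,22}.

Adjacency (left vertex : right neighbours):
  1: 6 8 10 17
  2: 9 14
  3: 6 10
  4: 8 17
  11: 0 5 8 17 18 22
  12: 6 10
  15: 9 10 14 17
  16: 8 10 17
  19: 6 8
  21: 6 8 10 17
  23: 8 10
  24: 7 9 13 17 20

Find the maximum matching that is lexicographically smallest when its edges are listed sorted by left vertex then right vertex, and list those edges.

|M| = 8 (so the lex-smallest maximum matching has 8 edges)
process left vertices in ascending order; for each, take the smallest-labelled available neighbour that still permits 8 edges overall, or leave it unmatched if none does
lex-smallest matching: {1-6, 2-9, 3-10, 4-8, 11-0, 15-14, 16-17, 24-7}

Lex-smallest maximum matching: {(1,6), (2,9), (3,10), (4,8), (11,0), (15,14), (16,17), (24,7)}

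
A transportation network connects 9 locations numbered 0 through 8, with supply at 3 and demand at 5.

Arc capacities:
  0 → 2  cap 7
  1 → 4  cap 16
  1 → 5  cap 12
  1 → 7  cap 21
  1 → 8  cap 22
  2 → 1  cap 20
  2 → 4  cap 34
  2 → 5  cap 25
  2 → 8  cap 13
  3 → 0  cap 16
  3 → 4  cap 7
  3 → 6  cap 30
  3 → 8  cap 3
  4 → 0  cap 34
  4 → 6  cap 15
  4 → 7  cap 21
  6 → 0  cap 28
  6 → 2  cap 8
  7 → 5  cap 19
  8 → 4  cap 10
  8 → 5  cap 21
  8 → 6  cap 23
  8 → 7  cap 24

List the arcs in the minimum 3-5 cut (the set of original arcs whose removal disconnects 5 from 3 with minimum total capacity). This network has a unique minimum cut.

augment #1: 3→8→5 push 3
augment #2: 3→0→2→5 push 7
augment #3: 3→4→7→5 push 7
augment #4: 3→6→2→5 push 8
max flow = 25; residual-reachable set from 3 gives S-side
cut edges (S→T): {(0,2), (3,4), (3,8), (6,2)} total cap 25

Min-cut arcs: {(0,2), (3,4), (3,8), (6,2)} (total capacity 25)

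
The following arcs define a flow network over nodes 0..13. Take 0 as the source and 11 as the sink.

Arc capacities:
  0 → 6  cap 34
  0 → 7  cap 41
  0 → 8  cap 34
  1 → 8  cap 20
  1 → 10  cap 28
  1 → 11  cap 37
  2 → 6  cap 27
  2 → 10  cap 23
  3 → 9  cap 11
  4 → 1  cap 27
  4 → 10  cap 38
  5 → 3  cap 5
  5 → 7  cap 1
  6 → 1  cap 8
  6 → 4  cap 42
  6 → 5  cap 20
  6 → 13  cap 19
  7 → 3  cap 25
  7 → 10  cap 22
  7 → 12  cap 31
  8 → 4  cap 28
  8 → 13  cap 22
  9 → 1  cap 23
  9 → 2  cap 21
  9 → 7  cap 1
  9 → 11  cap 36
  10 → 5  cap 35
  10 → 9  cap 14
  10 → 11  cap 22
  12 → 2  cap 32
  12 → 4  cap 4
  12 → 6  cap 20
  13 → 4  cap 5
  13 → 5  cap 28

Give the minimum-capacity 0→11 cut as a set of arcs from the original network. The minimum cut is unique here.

augment #1: 0→6→1→11 push 8
augment #2: 0→7→10→11 push 22
augment #3: 0→6→4→1→11 push 26
augment #4: 0→7→3→9→11 push 11
augment #5: 0→8→4→1→11 push 1
augment #6: 0→8→4→10→9→11 push 14
max flow = 82; residual-reachable set from 0 gives S-side
cut edges (S→T): {(3,9), (4,1), (6,1), (10,9), (10,11)} total cap 82

Min-cut arcs: {(3,9), (4,1), (6,1), (10,9), (10,11)} (total capacity 82)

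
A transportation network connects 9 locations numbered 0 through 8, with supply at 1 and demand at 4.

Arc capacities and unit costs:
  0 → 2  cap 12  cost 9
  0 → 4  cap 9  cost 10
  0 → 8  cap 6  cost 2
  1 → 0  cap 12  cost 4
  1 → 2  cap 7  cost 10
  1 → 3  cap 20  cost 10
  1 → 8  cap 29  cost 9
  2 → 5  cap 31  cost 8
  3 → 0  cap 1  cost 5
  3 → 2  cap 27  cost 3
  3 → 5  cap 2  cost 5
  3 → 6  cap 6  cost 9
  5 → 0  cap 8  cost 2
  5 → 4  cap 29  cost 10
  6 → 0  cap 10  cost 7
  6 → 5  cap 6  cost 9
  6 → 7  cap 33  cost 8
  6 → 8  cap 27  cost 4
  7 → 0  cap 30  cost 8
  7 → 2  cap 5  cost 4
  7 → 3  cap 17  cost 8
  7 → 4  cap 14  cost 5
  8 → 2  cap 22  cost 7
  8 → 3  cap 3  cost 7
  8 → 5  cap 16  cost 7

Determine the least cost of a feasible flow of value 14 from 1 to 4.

Minimum cost for 14 units: 245

shortest-cost path #1: 1→0→4 push 9 @ unit cost 14 (adds 126)
shortest-cost path #2: 1→0→8→5→4 push 3 @ unit cost 23 (adds 69)
shortest-cost path #3: 1→3→5→4 push 2 @ unit cost 25 (adds 50)
total cost = 245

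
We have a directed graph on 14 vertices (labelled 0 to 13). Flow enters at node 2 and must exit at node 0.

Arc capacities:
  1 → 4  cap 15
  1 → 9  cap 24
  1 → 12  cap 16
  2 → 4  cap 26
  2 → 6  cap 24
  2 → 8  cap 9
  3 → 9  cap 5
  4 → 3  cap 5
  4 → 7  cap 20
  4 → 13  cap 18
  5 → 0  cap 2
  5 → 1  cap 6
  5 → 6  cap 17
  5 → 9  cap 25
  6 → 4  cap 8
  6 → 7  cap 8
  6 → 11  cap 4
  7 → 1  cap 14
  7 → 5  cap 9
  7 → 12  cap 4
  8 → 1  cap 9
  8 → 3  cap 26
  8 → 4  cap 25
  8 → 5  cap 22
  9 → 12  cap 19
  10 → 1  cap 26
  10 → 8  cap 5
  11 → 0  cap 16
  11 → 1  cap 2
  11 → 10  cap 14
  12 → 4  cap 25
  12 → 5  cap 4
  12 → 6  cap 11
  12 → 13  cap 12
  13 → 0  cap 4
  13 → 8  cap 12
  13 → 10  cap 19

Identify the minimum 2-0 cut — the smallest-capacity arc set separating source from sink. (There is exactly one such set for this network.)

Min-cut arcs: {(5,0), (6,11), (13,0)} (total capacity 10)

augment #1: 2→4→13→0 push 4
augment #2: 2→6→11→0 push 4
augment #3: 2→8→5→0 push 2
max flow = 10; residual-reachable set from 2 gives S-side
cut edges (S→T): {(5,0), (6,11), (13,0)} total cap 10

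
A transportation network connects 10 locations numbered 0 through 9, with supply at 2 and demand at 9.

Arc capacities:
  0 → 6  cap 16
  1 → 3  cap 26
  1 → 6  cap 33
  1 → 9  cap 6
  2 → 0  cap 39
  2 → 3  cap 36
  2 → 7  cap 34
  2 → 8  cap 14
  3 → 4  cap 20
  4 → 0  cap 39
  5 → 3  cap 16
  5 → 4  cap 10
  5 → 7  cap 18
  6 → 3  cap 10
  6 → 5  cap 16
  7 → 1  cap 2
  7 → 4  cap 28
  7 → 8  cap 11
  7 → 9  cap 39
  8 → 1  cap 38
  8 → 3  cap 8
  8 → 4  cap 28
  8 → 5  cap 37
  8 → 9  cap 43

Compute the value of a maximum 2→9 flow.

Maximum flow value: 64

augment #1: 2→7→9 bottleneck 34, total now 34
augment #2: 2→8→9 bottleneck 14, total now 48
augment #3: 2→0→6→5→7→9 bottleneck 5, total now 53
augment #4: 2→0→6→5→7→1→9 bottleneck 2, total now 55
augment #5: 2→0→6→5→7→8→9 bottleneck 9, total now 64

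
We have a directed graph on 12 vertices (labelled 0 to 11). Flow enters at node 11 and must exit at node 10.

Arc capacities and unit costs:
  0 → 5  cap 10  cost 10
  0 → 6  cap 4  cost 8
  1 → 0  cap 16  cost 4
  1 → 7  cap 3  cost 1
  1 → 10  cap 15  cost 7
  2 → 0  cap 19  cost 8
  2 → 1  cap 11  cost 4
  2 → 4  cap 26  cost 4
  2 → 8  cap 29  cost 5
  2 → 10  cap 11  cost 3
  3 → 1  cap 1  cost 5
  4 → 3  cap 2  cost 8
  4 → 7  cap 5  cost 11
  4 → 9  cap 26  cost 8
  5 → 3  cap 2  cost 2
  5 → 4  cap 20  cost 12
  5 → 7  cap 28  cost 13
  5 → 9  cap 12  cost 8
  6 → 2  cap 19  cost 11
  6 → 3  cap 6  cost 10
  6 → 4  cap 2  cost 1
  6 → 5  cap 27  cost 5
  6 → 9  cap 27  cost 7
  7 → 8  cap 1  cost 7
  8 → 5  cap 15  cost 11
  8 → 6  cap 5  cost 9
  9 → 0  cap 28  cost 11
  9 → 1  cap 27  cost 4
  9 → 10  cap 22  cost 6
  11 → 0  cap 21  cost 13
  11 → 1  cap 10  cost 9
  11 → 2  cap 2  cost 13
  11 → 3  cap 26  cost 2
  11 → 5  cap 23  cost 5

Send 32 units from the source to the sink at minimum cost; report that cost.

shortest-cost path #1: 11→3→1→10 push 1 @ unit cost 14 (adds 14)
shortest-cost path #2: 11→1→10 push 10 @ unit cost 16 (adds 160)
shortest-cost path #3: 11→2→10 push 2 @ unit cost 16 (adds 32)
shortest-cost path #4: 11→5→9→10 push 12 @ unit cost 19 (adds 228)
shortest-cost path #5: 11→5→4→9→10 push 7 @ unit cost 31 (adds 217)
total cost = 651

Minimum cost for 32 units: 651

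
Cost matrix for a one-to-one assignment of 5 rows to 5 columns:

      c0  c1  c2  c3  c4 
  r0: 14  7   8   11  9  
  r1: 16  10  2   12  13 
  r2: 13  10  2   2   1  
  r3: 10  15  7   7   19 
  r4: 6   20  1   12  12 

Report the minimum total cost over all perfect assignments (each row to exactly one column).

optimal assignment: row0→col1 (cost 7), row1→col2 (cost 2), row2→col4 (cost 1), row3→col3 (cost 7), row4→col0 (cost 6)
total = 7 + 2 + 1 + 7 + 6 = 23

Minimum assignment cost: 23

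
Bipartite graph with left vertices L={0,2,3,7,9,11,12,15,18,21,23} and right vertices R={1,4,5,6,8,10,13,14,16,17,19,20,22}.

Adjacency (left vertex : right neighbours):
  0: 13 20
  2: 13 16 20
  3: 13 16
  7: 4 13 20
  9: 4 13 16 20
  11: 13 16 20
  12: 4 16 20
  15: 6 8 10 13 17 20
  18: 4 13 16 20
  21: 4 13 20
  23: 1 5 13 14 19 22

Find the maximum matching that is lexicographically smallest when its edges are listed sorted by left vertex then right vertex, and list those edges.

Lex-smallest maximum matching: {(0,13), (2,16), (7,4), (9,20), (15,6), (23,1)}

|M| = 6 (so the lex-smallest maximum matching has 6 edges)
process left vertices in ascending order; for each, take the smallest-labelled available neighbour that still permits 6 edges overall, or leave it unmatched if none does
lex-smallest matching: {0-13, 2-16, 7-4, 9-20, 15-6, 23-1}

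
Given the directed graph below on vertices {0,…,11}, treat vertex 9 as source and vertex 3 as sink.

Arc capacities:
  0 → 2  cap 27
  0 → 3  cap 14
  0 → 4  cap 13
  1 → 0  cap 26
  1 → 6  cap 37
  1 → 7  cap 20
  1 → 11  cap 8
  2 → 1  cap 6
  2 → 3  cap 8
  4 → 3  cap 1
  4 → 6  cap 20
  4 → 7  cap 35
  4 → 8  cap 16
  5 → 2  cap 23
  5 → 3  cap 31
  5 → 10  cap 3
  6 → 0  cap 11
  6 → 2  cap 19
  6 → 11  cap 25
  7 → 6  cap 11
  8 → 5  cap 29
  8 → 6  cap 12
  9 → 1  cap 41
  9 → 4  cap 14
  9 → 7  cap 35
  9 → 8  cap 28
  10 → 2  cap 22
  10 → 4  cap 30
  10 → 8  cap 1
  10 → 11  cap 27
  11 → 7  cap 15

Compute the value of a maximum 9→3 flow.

Maximum flow value: 52

augment #1: 9→4→3 bottleneck 1, total now 1
augment #2: 9→1→0→3 bottleneck 14, total now 15
augment #3: 9→8→5→3 bottleneck 28, total now 43
augment #4: 9→1→0→2→3 bottleneck 8, total now 51
augment #5: 9→4→8→5→3 bottleneck 1, total now 52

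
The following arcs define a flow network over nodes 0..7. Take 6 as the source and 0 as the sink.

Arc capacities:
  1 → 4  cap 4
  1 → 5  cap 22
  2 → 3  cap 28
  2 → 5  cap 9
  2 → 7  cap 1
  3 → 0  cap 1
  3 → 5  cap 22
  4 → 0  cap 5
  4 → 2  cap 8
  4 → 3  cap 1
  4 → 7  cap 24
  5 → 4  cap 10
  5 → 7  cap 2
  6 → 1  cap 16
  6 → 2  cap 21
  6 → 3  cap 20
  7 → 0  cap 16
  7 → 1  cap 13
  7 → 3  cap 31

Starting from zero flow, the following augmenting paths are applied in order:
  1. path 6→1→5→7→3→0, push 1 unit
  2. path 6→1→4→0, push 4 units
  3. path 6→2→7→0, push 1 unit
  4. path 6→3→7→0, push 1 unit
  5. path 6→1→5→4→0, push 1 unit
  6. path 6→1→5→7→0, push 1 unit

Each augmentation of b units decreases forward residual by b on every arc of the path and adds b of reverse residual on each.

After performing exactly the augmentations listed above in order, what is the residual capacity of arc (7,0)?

Residual capacity of (7,0): 13

after path 1 (6→1→5→7→3→0, push 1): res(7,0)=16
after path 2 (6→1→4→0, push 4): res(7,0)=16
after path 3 (6→2→7→0, push 1): res(7,0)=15
after path 4 (6→3→7→0, push 1): res(7,0)=14
after path 5 (6→1→5→4→0, push 1): res(7,0)=14
after path 6 (6→1→5→7→0, push 1): res(7,0)=13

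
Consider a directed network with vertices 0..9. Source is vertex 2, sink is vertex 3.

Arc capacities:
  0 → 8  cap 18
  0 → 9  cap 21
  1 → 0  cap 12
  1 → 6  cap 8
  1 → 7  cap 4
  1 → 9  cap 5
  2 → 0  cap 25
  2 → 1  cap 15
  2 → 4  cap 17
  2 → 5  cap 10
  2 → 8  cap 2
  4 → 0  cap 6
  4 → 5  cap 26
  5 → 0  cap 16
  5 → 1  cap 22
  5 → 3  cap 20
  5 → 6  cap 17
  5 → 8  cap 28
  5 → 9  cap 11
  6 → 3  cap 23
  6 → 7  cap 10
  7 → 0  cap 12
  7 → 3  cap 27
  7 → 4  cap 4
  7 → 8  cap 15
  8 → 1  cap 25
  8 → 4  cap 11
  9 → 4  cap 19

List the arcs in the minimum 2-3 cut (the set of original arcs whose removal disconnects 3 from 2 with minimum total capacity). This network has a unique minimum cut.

augment #1: 2→5→3 push 10
augment #2: 2→1→6→3 push 8
augment #3: 2→1→7→3 push 4
augment #4: 2→4→5→3 push 10
augment #5: 2→4→5→6→3 push 7
augment #6: 2→8→4→5→6→3 push 2
augment #7: 2→0→8→4→5→6→3 push 6
augment #8: 2→0→8→4→5→6→7→3 push 1
max flow = 48; residual-reachable set from 2 gives S-side
cut edges (S→T): {(1,6), (1,7), (2,5), (4,5)} total cap 48

Min-cut arcs: {(1,6), (1,7), (2,5), (4,5)} (total capacity 48)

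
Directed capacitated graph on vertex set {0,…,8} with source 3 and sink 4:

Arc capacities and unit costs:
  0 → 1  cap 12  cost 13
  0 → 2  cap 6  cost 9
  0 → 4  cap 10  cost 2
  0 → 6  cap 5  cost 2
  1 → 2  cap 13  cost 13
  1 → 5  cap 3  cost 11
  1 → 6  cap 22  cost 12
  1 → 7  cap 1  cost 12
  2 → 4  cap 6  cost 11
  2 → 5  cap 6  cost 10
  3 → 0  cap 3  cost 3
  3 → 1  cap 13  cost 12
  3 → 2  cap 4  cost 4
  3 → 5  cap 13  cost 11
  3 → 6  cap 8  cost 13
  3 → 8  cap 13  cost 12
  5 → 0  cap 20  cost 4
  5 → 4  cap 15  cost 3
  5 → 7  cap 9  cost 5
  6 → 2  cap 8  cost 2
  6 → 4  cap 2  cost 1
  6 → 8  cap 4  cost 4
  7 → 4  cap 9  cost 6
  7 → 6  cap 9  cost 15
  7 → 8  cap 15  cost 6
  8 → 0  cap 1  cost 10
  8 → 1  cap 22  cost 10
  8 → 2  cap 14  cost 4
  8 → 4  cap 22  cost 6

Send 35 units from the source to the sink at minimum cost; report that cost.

Minimum cost for 35 units: 519

shortest-cost path #1: 3→0→4 push 3 @ unit cost 5 (adds 15)
shortest-cost path #2: 3→5→4 push 13 @ unit cost 14 (adds 182)
shortest-cost path #3: 3→6→4 push 2 @ unit cost 14 (adds 28)
shortest-cost path #4: 3→2→4 push 4 @ unit cost 15 (adds 60)
shortest-cost path #5: 3→8→4 push 13 @ unit cost 18 (adds 234)
total cost = 519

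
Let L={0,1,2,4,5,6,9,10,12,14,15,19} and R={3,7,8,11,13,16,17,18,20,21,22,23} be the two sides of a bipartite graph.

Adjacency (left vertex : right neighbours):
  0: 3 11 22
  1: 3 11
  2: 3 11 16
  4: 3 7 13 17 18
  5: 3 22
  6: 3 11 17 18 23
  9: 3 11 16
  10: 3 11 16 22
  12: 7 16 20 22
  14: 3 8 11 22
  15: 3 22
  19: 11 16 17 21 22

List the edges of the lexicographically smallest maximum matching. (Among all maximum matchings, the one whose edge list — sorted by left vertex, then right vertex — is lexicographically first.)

Lex-smallest maximum matching: {(0,3), (1,11), (2,16), (4,7), (5,22), (6,17), (12,20), (14,8), (19,21)}

|M| = 9 (so the lex-smallest maximum matching has 9 edges)
process left vertices in ascending order; for each, take the smallest-labelled available neighbour that still permits 9 edges overall, or leave it unmatched if none does
lex-smallest matching: {0-3, 1-11, 2-16, 4-7, 5-22, 6-17, 12-20, 14-8, 19-21}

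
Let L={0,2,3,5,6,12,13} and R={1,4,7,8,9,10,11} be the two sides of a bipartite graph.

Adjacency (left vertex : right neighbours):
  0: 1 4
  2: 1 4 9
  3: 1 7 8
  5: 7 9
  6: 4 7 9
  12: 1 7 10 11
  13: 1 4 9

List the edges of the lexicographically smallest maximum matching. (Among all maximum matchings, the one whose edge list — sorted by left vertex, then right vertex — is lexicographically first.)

Lex-smallest maximum matching: {(0,1), (2,4), (3,8), (5,7), (6,9), (12,10)}

|M| = 6 (so the lex-smallest maximum matching has 6 edges)
process left vertices in ascending order; for each, take the smallest-labelled available neighbour that still permits 6 edges overall, or leave it unmatched if none does
lex-smallest matching: {0-1, 2-4, 3-8, 5-7, 6-9, 12-10}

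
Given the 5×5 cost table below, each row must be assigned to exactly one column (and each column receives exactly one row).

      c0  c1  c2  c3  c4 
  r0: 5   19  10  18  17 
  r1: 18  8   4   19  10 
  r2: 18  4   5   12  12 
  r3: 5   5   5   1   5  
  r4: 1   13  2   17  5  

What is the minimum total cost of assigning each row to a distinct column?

optimal assignment: row0→col0 (cost 5), row1→col2 (cost 4), row2→col1 (cost 4), row3→col3 (cost 1), row4→col4 (cost 5)
total = 5 + 4 + 4 + 1 + 5 = 19

Minimum assignment cost: 19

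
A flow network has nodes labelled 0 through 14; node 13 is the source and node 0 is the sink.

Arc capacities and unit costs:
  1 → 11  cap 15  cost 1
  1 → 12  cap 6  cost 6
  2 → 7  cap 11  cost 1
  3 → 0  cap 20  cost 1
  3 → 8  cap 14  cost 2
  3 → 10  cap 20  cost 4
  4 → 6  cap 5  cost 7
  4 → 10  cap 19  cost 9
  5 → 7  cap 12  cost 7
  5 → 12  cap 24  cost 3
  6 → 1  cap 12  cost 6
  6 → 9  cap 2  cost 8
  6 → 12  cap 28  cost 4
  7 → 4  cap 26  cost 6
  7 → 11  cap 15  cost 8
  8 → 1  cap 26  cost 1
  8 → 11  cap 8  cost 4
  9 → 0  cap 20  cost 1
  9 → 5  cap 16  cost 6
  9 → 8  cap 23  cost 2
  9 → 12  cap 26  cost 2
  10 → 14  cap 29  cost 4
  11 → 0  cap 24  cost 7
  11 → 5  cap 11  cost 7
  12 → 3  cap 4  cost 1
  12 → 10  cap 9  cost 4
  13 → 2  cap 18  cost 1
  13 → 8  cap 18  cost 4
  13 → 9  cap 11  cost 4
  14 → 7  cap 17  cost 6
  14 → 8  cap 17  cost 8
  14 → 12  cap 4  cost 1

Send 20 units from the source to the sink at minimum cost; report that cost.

Minimum cost for 20 units: 172

shortest-cost path #1: 13→9→0 push 11 @ unit cost 5 (adds 55)
shortest-cost path #2: 13→8→1→11→0 push 9 @ unit cost 13 (adds 117)
total cost = 172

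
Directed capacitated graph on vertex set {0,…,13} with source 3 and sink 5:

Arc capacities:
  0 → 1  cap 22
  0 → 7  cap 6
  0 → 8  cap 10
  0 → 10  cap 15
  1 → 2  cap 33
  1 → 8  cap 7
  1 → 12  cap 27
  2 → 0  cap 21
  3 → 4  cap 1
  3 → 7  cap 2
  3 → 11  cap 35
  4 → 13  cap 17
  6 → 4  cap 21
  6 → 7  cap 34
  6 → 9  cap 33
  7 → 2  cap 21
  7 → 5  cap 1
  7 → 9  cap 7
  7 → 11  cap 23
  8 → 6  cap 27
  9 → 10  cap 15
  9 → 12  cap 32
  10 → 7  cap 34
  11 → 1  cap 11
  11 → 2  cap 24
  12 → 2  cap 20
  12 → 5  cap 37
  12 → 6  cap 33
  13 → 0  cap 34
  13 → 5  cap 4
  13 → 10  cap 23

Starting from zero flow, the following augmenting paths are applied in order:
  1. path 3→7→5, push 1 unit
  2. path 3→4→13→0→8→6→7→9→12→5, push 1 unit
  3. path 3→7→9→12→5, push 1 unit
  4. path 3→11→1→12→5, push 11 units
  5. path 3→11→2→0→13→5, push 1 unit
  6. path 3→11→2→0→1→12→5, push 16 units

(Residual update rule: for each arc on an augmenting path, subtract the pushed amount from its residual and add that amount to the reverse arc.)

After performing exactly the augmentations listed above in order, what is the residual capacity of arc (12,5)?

after path 1 (3→7→5, push 1): res(12,5)=37
after path 2 (3→4→13→0→8→6→7→9→12→5, push 1): res(12,5)=36
after path 3 (3→7→9→12→5, push 1): res(12,5)=35
after path 4 (3→11→1→12→5, push 11): res(12,5)=24
after path 5 (3→11→2→0→13→5, push 1): res(12,5)=24
after path 6 (3→11→2→0→1→12→5, push 16): res(12,5)=8

Residual capacity of (12,5): 8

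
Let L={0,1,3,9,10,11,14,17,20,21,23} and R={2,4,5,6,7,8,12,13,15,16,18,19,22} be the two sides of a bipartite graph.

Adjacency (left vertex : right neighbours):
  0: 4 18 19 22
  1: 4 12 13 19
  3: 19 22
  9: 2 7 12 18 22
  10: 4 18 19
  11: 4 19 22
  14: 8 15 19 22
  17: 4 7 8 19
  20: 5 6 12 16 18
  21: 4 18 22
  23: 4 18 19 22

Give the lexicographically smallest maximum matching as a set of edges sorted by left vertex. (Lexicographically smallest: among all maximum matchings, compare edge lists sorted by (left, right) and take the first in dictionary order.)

|M| = 9 (so the lex-smallest maximum matching has 9 edges)
process left vertices in ascending order; for each, take the smallest-labelled available neighbour that still permits 9 edges overall, or leave it unmatched if none does
lex-smallest matching: {0-4, 1-12, 3-19, 9-2, 10-18, 11-22, 14-8, 17-7, 20-5}

Lex-smallest maximum matching: {(0,4), (1,12), (3,19), (9,2), (10,18), (11,22), (14,8), (17,7), (20,5)}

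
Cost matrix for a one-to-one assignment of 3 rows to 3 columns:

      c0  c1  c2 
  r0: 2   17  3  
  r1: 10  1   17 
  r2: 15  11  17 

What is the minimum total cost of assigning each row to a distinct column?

Minimum assignment cost: 19

optimal assignment: row0→col2 (cost 3), row1→col1 (cost 1), row2→col0 (cost 15)
total = 3 + 1 + 15 = 19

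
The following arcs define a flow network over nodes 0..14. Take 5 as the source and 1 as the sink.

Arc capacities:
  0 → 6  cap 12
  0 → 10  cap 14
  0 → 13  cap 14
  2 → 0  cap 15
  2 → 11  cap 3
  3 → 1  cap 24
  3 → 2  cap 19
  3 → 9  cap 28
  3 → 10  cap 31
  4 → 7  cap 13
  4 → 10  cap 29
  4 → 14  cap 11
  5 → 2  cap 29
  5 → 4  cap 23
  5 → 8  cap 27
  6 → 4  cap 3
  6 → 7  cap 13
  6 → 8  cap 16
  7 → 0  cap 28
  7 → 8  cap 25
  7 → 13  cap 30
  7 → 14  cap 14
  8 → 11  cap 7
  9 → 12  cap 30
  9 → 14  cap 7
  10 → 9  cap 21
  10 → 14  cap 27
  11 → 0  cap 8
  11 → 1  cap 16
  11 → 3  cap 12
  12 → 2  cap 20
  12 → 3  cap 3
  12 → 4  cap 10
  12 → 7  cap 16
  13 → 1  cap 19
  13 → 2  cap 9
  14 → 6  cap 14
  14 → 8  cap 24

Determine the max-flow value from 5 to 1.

Maximum flow value: 32

augment #1: 5→2→11→1 bottleneck 3, total now 3
augment #2: 5→8→11→1 bottleneck 7, total now 10
augment #3: 5→2→0→13→1 bottleneck 14, total now 24
augment #4: 5→4→7→13→1 bottleneck 5, total now 29
augment #5: 5→4→10→9→12→3→1 bottleneck 3, total now 32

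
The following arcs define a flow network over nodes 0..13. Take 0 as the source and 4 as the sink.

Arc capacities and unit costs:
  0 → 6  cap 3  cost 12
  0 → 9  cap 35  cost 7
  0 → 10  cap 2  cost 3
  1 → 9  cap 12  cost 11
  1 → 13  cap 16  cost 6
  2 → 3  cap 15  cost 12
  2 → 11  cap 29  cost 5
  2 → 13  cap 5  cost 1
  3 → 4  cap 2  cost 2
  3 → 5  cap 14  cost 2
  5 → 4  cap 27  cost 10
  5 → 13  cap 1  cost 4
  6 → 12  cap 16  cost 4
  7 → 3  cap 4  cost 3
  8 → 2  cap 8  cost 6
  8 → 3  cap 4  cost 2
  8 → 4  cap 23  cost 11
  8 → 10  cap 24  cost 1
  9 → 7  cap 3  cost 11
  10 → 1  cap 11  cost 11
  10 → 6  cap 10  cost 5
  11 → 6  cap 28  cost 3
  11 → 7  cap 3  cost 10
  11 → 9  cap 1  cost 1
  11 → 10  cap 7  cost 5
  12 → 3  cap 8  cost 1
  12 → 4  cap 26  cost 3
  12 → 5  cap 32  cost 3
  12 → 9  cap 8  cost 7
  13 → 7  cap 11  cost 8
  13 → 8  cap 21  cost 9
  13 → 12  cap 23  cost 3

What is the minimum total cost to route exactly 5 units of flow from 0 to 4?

shortest-cost path #1: 0→10→6→12→4 push 2 @ unit cost 15 (adds 30)
shortest-cost path #2: 0→6→12→4 push 3 @ unit cost 19 (adds 57)
total cost = 87

Minimum cost for 5 units: 87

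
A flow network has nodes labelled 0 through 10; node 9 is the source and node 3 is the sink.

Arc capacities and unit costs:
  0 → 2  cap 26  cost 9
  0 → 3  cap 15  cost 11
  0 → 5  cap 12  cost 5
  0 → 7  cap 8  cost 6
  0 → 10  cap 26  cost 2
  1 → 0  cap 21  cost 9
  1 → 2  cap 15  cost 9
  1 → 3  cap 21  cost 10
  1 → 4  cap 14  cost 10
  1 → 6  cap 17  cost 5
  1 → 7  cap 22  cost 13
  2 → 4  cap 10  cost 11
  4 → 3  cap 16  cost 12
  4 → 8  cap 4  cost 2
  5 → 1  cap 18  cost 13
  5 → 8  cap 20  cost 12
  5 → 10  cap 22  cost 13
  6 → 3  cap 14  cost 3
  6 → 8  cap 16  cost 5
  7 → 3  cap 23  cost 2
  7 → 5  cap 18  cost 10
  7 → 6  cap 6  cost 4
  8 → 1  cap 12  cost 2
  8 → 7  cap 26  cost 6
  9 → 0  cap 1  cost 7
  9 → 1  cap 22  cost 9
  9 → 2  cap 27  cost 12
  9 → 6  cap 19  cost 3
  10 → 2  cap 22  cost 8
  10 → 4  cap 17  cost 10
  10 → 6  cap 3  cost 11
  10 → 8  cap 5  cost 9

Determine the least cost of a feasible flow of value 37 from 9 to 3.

shortest-cost path #1: 9→6→3 push 14 @ unit cost 6 (adds 84)
shortest-cost path #2: 9→0→7→3 push 1 @ unit cost 15 (adds 15)
shortest-cost path #3: 9→6→8→7→3 push 5 @ unit cost 16 (adds 80)
shortest-cost path #4: 9→1→3 push 17 @ unit cost 19 (adds 323)
total cost = 502

Minimum cost for 37 units: 502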